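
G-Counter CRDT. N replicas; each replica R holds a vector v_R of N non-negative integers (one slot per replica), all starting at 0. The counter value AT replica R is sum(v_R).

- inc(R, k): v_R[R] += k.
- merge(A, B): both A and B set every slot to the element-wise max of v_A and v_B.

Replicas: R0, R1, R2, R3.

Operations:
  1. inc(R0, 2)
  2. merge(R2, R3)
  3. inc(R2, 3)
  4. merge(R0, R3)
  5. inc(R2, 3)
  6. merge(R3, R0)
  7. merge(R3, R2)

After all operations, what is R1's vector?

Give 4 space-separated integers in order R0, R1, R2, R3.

Op 1: inc R0 by 2 -> R0=(2,0,0,0) value=2
Op 2: merge R2<->R3 -> R2=(0,0,0,0) R3=(0,0,0,0)
Op 3: inc R2 by 3 -> R2=(0,0,3,0) value=3
Op 4: merge R0<->R3 -> R0=(2,0,0,0) R3=(2,0,0,0)
Op 5: inc R2 by 3 -> R2=(0,0,6,0) value=6
Op 6: merge R3<->R0 -> R3=(2,0,0,0) R0=(2,0,0,0)
Op 7: merge R3<->R2 -> R3=(2,0,6,0) R2=(2,0,6,0)

Answer: 0 0 0 0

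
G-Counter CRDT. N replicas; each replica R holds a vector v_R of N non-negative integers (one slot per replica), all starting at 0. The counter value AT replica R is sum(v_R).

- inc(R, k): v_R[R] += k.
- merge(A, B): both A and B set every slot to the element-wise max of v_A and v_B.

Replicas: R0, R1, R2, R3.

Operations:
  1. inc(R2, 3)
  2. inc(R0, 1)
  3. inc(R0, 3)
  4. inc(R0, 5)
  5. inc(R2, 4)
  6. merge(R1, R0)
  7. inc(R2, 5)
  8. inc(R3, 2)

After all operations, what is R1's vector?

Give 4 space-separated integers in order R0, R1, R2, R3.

Op 1: inc R2 by 3 -> R2=(0,0,3,0) value=3
Op 2: inc R0 by 1 -> R0=(1,0,0,0) value=1
Op 3: inc R0 by 3 -> R0=(4,0,0,0) value=4
Op 4: inc R0 by 5 -> R0=(9,0,0,0) value=9
Op 5: inc R2 by 4 -> R2=(0,0,7,0) value=7
Op 6: merge R1<->R0 -> R1=(9,0,0,0) R0=(9,0,0,0)
Op 7: inc R2 by 5 -> R2=(0,0,12,0) value=12
Op 8: inc R3 by 2 -> R3=(0,0,0,2) value=2

Answer: 9 0 0 0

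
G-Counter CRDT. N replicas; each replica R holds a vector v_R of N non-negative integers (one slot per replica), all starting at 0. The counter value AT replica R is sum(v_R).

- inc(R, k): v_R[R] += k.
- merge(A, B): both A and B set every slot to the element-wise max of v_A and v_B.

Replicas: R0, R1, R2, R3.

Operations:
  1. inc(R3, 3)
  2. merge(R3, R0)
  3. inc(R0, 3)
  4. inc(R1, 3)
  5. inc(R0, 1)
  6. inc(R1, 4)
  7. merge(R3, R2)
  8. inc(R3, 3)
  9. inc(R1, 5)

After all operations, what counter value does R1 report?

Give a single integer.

Answer: 12

Derivation:
Op 1: inc R3 by 3 -> R3=(0,0,0,3) value=3
Op 2: merge R3<->R0 -> R3=(0,0,0,3) R0=(0,0,0,3)
Op 3: inc R0 by 3 -> R0=(3,0,0,3) value=6
Op 4: inc R1 by 3 -> R1=(0,3,0,0) value=3
Op 5: inc R0 by 1 -> R0=(4,0,0,3) value=7
Op 6: inc R1 by 4 -> R1=(0,7,0,0) value=7
Op 7: merge R3<->R2 -> R3=(0,0,0,3) R2=(0,0,0,3)
Op 8: inc R3 by 3 -> R3=(0,0,0,6) value=6
Op 9: inc R1 by 5 -> R1=(0,12,0,0) value=12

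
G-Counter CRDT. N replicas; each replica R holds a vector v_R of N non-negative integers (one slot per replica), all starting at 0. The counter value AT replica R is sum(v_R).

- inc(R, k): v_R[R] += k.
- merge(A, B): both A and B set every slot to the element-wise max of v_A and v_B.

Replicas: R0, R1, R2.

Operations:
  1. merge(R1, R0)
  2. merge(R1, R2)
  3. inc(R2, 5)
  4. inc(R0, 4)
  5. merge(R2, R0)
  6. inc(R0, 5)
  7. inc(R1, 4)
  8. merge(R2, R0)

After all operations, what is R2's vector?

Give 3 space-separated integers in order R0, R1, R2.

Op 1: merge R1<->R0 -> R1=(0,0,0) R0=(0,0,0)
Op 2: merge R1<->R2 -> R1=(0,0,0) R2=(0,0,0)
Op 3: inc R2 by 5 -> R2=(0,0,5) value=5
Op 4: inc R0 by 4 -> R0=(4,0,0) value=4
Op 5: merge R2<->R0 -> R2=(4,0,5) R0=(4,0,5)
Op 6: inc R0 by 5 -> R0=(9,0,5) value=14
Op 7: inc R1 by 4 -> R1=(0,4,0) value=4
Op 8: merge R2<->R0 -> R2=(9,0,5) R0=(9,0,5)

Answer: 9 0 5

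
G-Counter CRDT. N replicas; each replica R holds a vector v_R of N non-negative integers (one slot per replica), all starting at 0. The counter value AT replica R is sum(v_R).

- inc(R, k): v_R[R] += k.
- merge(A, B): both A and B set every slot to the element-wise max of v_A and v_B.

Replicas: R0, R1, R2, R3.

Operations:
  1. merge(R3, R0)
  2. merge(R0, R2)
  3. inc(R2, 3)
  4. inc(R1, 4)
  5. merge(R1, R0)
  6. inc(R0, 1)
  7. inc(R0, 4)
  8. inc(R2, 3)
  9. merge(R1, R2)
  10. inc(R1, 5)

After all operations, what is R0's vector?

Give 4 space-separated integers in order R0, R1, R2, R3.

Answer: 5 4 0 0

Derivation:
Op 1: merge R3<->R0 -> R3=(0,0,0,0) R0=(0,0,0,0)
Op 2: merge R0<->R2 -> R0=(0,0,0,0) R2=(0,0,0,0)
Op 3: inc R2 by 3 -> R2=(0,0,3,0) value=3
Op 4: inc R1 by 4 -> R1=(0,4,0,0) value=4
Op 5: merge R1<->R0 -> R1=(0,4,0,0) R0=(0,4,0,0)
Op 6: inc R0 by 1 -> R0=(1,4,0,0) value=5
Op 7: inc R0 by 4 -> R0=(5,4,0,0) value=9
Op 8: inc R2 by 3 -> R2=(0,0,6,0) value=6
Op 9: merge R1<->R2 -> R1=(0,4,6,0) R2=(0,4,6,0)
Op 10: inc R1 by 5 -> R1=(0,9,6,0) value=15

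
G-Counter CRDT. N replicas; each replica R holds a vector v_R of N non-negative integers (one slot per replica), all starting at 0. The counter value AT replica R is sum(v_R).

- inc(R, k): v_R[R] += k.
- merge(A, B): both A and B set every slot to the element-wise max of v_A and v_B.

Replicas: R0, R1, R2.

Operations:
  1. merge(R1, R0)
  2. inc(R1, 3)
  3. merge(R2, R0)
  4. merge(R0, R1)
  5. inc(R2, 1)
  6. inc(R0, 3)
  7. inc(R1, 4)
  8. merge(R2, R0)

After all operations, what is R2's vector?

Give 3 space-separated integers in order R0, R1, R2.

Op 1: merge R1<->R0 -> R1=(0,0,0) R0=(0,0,0)
Op 2: inc R1 by 3 -> R1=(0,3,0) value=3
Op 3: merge R2<->R0 -> R2=(0,0,0) R0=(0,0,0)
Op 4: merge R0<->R1 -> R0=(0,3,0) R1=(0,3,0)
Op 5: inc R2 by 1 -> R2=(0,0,1) value=1
Op 6: inc R0 by 3 -> R0=(3,3,0) value=6
Op 7: inc R1 by 4 -> R1=(0,7,0) value=7
Op 8: merge R2<->R0 -> R2=(3,3,1) R0=(3,3,1)

Answer: 3 3 1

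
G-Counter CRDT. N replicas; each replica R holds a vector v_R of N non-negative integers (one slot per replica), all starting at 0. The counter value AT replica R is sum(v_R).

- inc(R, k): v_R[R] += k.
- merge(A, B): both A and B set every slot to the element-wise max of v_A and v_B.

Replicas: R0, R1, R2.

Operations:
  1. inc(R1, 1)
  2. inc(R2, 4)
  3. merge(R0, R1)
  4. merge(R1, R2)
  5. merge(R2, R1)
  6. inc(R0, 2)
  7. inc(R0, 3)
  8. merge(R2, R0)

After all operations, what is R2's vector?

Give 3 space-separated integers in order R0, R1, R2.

Op 1: inc R1 by 1 -> R1=(0,1,0) value=1
Op 2: inc R2 by 4 -> R2=(0,0,4) value=4
Op 3: merge R0<->R1 -> R0=(0,1,0) R1=(0,1,0)
Op 4: merge R1<->R2 -> R1=(0,1,4) R2=(0,1,4)
Op 5: merge R2<->R1 -> R2=(0,1,4) R1=(0,1,4)
Op 6: inc R0 by 2 -> R0=(2,1,0) value=3
Op 7: inc R0 by 3 -> R0=(5,1,0) value=6
Op 8: merge R2<->R0 -> R2=(5,1,4) R0=(5,1,4)

Answer: 5 1 4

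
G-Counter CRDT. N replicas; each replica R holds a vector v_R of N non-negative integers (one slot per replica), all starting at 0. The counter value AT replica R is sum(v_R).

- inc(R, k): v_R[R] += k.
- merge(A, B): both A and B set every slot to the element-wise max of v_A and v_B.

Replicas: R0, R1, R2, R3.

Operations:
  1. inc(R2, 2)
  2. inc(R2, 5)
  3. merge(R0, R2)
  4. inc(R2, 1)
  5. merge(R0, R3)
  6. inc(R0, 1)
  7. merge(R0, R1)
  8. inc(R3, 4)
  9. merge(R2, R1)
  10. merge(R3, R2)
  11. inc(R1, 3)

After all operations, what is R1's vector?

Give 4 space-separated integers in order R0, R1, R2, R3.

Answer: 1 3 8 0

Derivation:
Op 1: inc R2 by 2 -> R2=(0,0,2,0) value=2
Op 2: inc R2 by 5 -> R2=(0,0,7,0) value=7
Op 3: merge R0<->R2 -> R0=(0,0,7,0) R2=(0,0,7,0)
Op 4: inc R2 by 1 -> R2=(0,0,8,0) value=8
Op 5: merge R0<->R3 -> R0=(0,0,7,0) R3=(0,0,7,0)
Op 6: inc R0 by 1 -> R0=(1,0,7,0) value=8
Op 7: merge R0<->R1 -> R0=(1,0,7,0) R1=(1,0,7,0)
Op 8: inc R3 by 4 -> R3=(0,0,7,4) value=11
Op 9: merge R2<->R1 -> R2=(1,0,8,0) R1=(1,0,8,0)
Op 10: merge R3<->R2 -> R3=(1,0,8,4) R2=(1,0,8,4)
Op 11: inc R1 by 3 -> R1=(1,3,8,0) value=12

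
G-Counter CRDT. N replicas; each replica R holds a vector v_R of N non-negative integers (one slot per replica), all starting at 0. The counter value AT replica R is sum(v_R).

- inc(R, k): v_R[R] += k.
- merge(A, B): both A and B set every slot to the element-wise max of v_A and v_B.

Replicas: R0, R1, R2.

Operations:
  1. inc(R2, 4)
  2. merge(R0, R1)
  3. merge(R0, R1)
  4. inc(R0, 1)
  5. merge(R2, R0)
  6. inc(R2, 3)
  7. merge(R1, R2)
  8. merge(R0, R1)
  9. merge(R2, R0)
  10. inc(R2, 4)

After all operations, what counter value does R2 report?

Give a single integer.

Answer: 12

Derivation:
Op 1: inc R2 by 4 -> R2=(0,0,4) value=4
Op 2: merge R0<->R1 -> R0=(0,0,0) R1=(0,0,0)
Op 3: merge R0<->R1 -> R0=(0,0,0) R1=(0,0,0)
Op 4: inc R0 by 1 -> R0=(1,0,0) value=1
Op 5: merge R2<->R0 -> R2=(1,0,4) R0=(1,0,4)
Op 6: inc R2 by 3 -> R2=(1,0,7) value=8
Op 7: merge R1<->R2 -> R1=(1,0,7) R2=(1,0,7)
Op 8: merge R0<->R1 -> R0=(1,0,7) R1=(1,0,7)
Op 9: merge R2<->R0 -> R2=(1,0,7) R0=(1,0,7)
Op 10: inc R2 by 4 -> R2=(1,0,11) value=12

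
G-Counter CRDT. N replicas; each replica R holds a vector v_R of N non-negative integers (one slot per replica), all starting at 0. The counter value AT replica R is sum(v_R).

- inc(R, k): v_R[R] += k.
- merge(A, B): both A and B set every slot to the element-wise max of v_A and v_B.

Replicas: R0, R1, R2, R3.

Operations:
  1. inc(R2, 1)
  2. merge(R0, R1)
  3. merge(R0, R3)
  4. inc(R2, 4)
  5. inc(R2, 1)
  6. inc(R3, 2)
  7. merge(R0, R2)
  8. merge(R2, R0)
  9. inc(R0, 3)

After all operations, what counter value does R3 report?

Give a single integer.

Op 1: inc R2 by 1 -> R2=(0,0,1,0) value=1
Op 2: merge R0<->R1 -> R0=(0,0,0,0) R1=(0,0,0,0)
Op 3: merge R0<->R3 -> R0=(0,0,0,0) R3=(0,0,0,0)
Op 4: inc R2 by 4 -> R2=(0,0,5,0) value=5
Op 5: inc R2 by 1 -> R2=(0,0,6,0) value=6
Op 6: inc R3 by 2 -> R3=(0,0,0,2) value=2
Op 7: merge R0<->R2 -> R0=(0,0,6,0) R2=(0,0,6,0)
Op 8: merge R2<->R0 -> R2=(0,0,6,0) R0=(0,0,6,0)
Op 9: inc R0 by 3 -> R0=(3,0,6,0) value=9

Answer: 2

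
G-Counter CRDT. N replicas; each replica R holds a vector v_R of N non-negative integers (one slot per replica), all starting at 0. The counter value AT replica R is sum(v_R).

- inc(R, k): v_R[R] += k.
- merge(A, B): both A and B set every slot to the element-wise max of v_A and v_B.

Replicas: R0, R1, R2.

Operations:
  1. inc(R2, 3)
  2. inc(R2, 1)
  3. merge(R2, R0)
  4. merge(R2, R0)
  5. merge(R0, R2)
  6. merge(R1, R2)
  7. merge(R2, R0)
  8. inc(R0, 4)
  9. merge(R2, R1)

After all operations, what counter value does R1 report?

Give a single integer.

Answer: 4

Derivation:
Op 1: inc R2 by 3 -> R2=(0,0,3) value=3
Op 2: inc R2 by 1 -> R2=(0,0,4) value=4
Op 3: merge R2<->R0 -> R2=(0,0,4) R0=(0,0,4)
Op 4: merge R2<->R0 -> R2=(0,0,4) R0=(0,0,4)
Op 5: merge R0<->R2 -> R0=(0,0,4) R2=(0,0,4)
Op 6: merge R1<->R2 -> R1=(0,0,4) R2=(0,0,4)
Op 7: merge R2<->R0 -> R2=(0,0,4) R0=(0,0,4)
Op 8: inc R0 by 4 -> R0=(4,0,4) value=8
Op 9: merge R2<->R1 -> R2=(0,0,4) R1=(0,0,4)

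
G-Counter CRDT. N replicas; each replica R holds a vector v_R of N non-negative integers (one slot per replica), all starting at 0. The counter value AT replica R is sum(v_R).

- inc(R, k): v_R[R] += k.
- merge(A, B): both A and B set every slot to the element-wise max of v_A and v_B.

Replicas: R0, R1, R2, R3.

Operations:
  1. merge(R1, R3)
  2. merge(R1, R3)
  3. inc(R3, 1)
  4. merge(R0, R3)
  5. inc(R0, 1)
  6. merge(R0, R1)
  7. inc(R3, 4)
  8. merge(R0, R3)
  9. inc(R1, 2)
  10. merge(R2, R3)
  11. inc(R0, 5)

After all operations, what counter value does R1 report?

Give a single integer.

Op 1: merge R1<->R3 -> R1=(0,0,0,0) R3=(0,0,0,0)
Op 2: merge R1<->R3 -> R1=(0,0,0,0) R3=(0,0,0,0)
Op 3: inc R3 by 1 -> R3=(0,0,0,1) value=1
Op 4: merge R0<->R3 -> R0=(0,0,0,1) R3=(0,0,0,1)
Op 5: inc R0 by 1 -> R0=(1,0,0,1) value=2
Op 6: merge R0<->R1 -> R0=(1,0,0,1) R1=(1,0,0,1)
Op 7: inc R3 by 4 -> R3=(0,0,0,5) value=5
Op 8: merge R0<->R3 -> R0=(1,0,0,5) R3=(1,0,0,5)
Op 9: inc R1 by 2 -> R1=(1,2,0,1) value=4
Op 10: merge R2<->R3 -> R2=(1,0,0,5) R3=(1,0,0,5)
Op 11: inc R0 by 5 -> R0=(6,0,0,5) value=11

Answer: 4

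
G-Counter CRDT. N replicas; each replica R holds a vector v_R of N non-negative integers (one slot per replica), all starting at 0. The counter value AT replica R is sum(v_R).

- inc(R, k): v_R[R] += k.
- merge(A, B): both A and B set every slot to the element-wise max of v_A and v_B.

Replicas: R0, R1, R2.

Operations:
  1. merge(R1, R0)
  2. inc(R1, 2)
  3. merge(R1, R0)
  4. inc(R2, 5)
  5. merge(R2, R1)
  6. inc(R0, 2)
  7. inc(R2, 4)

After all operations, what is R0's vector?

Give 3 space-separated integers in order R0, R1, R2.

Answer: 2 2 0

Derivation:
Op 1: merge R1<->R0 -> R1=(0,0,0) R0=(0,0,0)
Op 2: inc R1 by 2 -> R1=(0,2,0) value=2
Op 3: merge R1<->R0 -> R1=(0,2,0) R0=(0,2,0)
Op 4: inc R2 by 5 -> R2=(0,0,5) value=5
Op 5: merge R2<->R1 -> R2=(0,2,5) R1=(0,2,5)
Op 6: inc R0 by 2 -> R0=(2,2,0) value=4
Op 7: inc R2 by 4 -> R2=(0,2,9) value=11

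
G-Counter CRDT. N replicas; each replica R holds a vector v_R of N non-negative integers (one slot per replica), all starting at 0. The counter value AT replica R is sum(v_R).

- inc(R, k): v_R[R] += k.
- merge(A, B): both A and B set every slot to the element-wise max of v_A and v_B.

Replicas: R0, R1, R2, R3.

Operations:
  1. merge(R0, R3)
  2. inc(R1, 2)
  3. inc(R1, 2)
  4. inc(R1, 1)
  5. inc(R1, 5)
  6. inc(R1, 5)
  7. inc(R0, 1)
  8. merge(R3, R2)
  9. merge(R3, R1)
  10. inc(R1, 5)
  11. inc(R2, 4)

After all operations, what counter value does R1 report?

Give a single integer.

Answer: 20

Derivation:
Op 1: merge R0<->R3 -> R0=(0,0,0,0) R3=(0,0,0,0)
Op 2: inc R1 by 2 -> R1=(0,2,0,0) value=2
Op 3: inc R1 by 2 -> R1=(0,4,0,0) value=4
Op 4: inc R1 by 1 -> R1=(0,5,0,0) value=5
Op 5: inc R1 by 5 -> R1=(0,10,0,0) value=10
Op 6: inc R1 by 5 -> R1=(0,15,0,0) value=15
Op 7: inc R0 by 1 -> R0=(1,0,0,0) value=1
Op 8: merge R3<->R2 -> R3=(0,0,0,0) R2=(0,0,0,0)
Op 9: merge R3<->R1 -> R3=(0,15,0,0) R1=(0,15,0,0)
Op 10: inc R1 by 5 -> R1=(0,20,0,0) value=20
Op 11: inc R2 by 4 -> R2=(0,0,4,0) value=4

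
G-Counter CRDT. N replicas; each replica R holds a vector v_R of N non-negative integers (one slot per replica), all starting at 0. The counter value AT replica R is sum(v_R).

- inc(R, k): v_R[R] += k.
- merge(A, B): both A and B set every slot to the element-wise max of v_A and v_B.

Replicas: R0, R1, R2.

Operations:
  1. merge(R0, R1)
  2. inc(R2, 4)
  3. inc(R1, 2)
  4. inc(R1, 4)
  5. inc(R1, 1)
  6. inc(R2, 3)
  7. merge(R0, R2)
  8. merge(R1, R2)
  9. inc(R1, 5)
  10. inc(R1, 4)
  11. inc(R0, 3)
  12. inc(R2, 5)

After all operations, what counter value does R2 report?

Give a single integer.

Op 1: merge R0<->R1 -> R0=(0,0,0) R1=(0,0,0)
Op 2: inc R2 by 4 -> R2=(0,0,4) value=4
Op 3: inc R1 by 2 -> R1=(0,2,0) value=2
Op 4: inc R1 by 4 -> R1=(0,6,0) value=6
Op 5: inc R1 by 1 -> R1=(0,7,0) value=7
Op 6: inc R2 by 3 -> R2=(0,0,7) value=7
Op 7: merge R0<->R2 -> R0=(0,0,7) R2=(0,0,7)
Op 8: merge R1<->R2 -> R1=(0,7,7) R2=(0,7,7)
Op 9: inc R1 by 5 -> R1=(0,12,7) value=19
Op 10: inc R1 by 4 -> R1=(0,16,7) value=23
Op 11: inc R0 by 3 -> R0=(3,0,7) value=10
Op 12: inc R2 by 5 -> R2=(0,7,12) value=19

Answer: 19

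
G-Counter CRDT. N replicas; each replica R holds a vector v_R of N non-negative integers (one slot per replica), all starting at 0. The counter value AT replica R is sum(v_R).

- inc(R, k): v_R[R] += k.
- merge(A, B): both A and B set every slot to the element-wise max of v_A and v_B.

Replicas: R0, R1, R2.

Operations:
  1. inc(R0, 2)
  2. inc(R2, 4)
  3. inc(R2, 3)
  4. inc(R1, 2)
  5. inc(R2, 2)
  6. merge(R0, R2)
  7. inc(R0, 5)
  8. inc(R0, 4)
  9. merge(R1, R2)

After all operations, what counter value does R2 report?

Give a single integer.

Op 1: inc R0 by 2 -> R0=(2,0,0) value=2
Op 2: inc R2 by 4 -> R2=(0,0,4) value=4
Op 3: inc R2 by 3 -> R2=(0,0,7) value=7
Op 4: inc R1 by 2 -> R1=(0,2,0) value=2
Op 5: inc R2 by 2 -> R2=(0,0,9) value=9
Op 6: merge R0<->R2 -> R0=(2,0,9) R2=(2,0,9)
Op 7: inc R0 by 5 -> R0=(7,0,9) value=16
Op 8: inc R0 by 4 -> R0=(11,0,9) value=20
Op 9: merge R1<->R2 -> R1=(2,2,9) R2=(2,2,9)

Answer: 13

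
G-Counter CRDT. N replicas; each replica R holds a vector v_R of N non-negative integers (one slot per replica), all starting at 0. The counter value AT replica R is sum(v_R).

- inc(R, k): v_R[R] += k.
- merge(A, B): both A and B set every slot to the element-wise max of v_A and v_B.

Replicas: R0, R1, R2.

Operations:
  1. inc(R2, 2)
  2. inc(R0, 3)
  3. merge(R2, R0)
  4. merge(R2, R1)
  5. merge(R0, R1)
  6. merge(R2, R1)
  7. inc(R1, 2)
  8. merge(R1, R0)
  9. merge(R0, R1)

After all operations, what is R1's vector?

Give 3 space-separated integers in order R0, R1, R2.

Op 1: inc R2 by 2 -> R2=(0,0,2) value=2
Op 2: inc R0 by 3 -> R0=(3,0,0) value=3
Op 3: merge R2<->R0 -> R2=(3,0,2) R0=(3,0,2)
Op 4: merge R2<->R1 -> R2=(3,0,2) R1=(3,0,2)
Op 5: merge R0<->R1 -> R0=(3,0,2) R1=(3,0,2)
Op 6: merge R2<->R1 -> R2=(3,0,2) R1=(3,0,2)
Op 7: inc R1 by 2 -> R1=(3,2,2) value=7
Op 8: merge R1<->R0 -> R1=(3,2,2) R0=(3,2,2)
Op 9: merge R0<->R1 -> R0=(3,2,2) R1=(3,2,2)

Answer: 3 2 2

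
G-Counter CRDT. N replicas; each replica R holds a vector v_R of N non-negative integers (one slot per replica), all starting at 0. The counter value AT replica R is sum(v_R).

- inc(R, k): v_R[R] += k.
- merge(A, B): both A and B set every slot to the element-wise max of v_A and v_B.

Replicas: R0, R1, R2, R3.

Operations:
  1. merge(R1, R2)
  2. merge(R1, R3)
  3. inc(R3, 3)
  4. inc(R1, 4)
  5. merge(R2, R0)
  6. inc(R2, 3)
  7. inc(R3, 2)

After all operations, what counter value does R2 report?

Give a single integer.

Op 1: merge R1<->R2 -> R1=(0,0,0,0) R2=(0,0,0,0)
Op 2: merge R1<->R3 -> R1=(0,0,0,0) R3=(0,0,0,0)
Op 3: inc R3 by 3 -> R3=(0,0,0,3) value=3
Op 4: inc R1 by 4 -> R1=(0,4,0,0) value=4
Op 5: merge R2<->R0 -> R2=(0,0,0,0) R0=(0,0,0,0)
Op 6: inc R2 by 3 -> R2=(0,0,3,0) value=3
Op 7: inc R3 by 2 -> R3=(0,0,0,5) value=5

Answer: 3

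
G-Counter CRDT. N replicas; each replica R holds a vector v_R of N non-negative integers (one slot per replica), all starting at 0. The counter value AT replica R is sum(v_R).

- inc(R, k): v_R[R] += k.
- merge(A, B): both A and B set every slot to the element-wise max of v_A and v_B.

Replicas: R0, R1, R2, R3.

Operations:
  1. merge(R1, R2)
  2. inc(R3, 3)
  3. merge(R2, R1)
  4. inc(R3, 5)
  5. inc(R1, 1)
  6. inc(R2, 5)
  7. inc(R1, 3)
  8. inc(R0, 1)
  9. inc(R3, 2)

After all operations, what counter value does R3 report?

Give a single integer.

Op 1: merge R1<->R2 -> R1=(0,0,0,0) R2=(0,0,0,0)
Op 2: inc R3 by 3 -> R3=(0,0,0,3) value=3
Op 3: merge R2<->R1 -> R2=(0,0,0,0) R1=(0,0,0,0)
Op 4: inc R3 by 5 -> R3=(0,0,0,8) value=8
Op 5: inc R1 by 1 -> R1=(0,1,0,0) value=1
Op 6: inc R2 by 5 -> R2=(0,0,5,0) value=5
Op 7: inc R1 by 3 -> R1=(0,4,0,0) value=4
Op 8: inc R0 by 1 -> R0=(1,0,0,0) value=1
Op 9: inc R3 by 2 -> R3=(0,0,0,10) value=10

Answer: 10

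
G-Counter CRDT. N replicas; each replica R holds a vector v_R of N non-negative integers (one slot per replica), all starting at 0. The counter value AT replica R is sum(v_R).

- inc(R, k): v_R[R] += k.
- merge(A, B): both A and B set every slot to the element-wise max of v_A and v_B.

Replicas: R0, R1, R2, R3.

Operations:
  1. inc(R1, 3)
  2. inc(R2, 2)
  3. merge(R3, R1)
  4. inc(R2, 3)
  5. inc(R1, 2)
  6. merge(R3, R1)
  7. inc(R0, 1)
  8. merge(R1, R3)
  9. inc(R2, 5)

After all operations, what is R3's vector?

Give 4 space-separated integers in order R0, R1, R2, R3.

Op 1: inc R1 by 3 -> R1=(0,3,0,0) value=3
Op 2: inc R2 by 2 -> R2=(0,0,2,0) value=2
Op 3: merge R3<->R1 -> R3=(0,3,0,0) R1=(0,3,0,0)
Op 4: inc R2 by 3 -> R2=(0,0,5,0) value=5
Op 5: inc R1 by 2 -> R1=(0,5,0,0) value=5
Op 6: merge R3<->R1 -> R3=(0,5,0,0) R1=(0,5,0,0)
Op 7: inc R0 by 1 -> R0=(1,0,0,0) value=1
Op 8: merge R1<->R3 -> R1=(0,5,0,0) R3=(0,5,0,0)
Op 9: inc R2 by 5 -> R2=(0,0,10,0) value=10

Answer: 0 5 0 0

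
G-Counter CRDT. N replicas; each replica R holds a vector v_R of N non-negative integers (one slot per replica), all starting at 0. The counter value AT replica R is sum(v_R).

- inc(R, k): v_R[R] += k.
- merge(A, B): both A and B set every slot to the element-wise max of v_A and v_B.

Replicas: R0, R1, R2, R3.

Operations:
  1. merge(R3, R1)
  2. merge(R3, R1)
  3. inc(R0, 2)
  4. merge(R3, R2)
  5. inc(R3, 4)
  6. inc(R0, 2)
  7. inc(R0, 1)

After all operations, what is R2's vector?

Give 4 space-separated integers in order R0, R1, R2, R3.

Op 1: merge R3<->R1 -> R3=(0,0,0,0) R1=(0,0,0,0)
Op 2: merge R3<->R1 -> R3=(0,0,0,0) R1=(0,0,0,0)
Op 3: inc R0 by 2 -> R0=(2,0,0,0) value=2
Op 4: merge R3<->R2 -> R3=(0,0,0,0) R2=(0,0,0,0)
Op 5: inc R3 by 4 -> R3=(0,0,0,4) value=4
Op 6: inc R0 by 2 -> R0=(4,0,0,0) value=4
Op 7: inc R0 by 1 -> R0=(5,0,0,0) value=5

Answer: 0 0 0 0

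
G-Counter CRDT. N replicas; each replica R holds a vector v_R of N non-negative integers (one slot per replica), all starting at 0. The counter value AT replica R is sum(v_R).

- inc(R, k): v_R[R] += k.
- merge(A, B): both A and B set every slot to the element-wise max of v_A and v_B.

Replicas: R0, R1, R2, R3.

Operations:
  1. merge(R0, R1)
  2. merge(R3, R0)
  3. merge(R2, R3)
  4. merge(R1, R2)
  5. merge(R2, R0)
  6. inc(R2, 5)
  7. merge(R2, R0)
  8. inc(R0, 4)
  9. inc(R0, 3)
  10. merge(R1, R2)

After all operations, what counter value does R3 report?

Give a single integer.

Op 1: merge R0<->R1 -> R0=(0,0,0,0) R1=(0,0,0,0)
Op 2: merge R3<->R0 -> R3=(0,0,0,0) R0=(0,0,0,0)
Op 3: merge R2<->R3 -> R2=(0,0,0,0) R3=(0,0,0,0)
Op 4: merge R1<->R2 -> R1=(0,0,0,0) R2=(0,0,0,0)
Op 5: merge R2<->R0 -> R2=(0,0,0,0) R0=(0,0,0,0)
Op 6: inc R2 by 5 -> R2=(0,0,5,0) value=5
Op 7: merge R2<->R0 -> R2=(0,0,5,0) R0=(0,0,5,0)
Op 8: inc R0 by 4 -> R0=(4,0,5,0) value=9
Op 9: inc R0 by 3 -> R0=(7,0,5,0) value=12
Op 10: merge R1<->R2 -> R1=(0,0,5,0) R2=(0,0,5,0)

Answer: 0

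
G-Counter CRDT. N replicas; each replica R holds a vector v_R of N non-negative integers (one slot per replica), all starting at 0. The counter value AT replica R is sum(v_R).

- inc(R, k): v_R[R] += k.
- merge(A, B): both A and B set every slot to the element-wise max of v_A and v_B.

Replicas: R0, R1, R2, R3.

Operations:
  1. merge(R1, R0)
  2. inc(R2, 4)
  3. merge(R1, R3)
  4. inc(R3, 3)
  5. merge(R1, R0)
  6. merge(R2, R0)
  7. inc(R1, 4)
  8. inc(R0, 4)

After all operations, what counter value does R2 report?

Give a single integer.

Op 1: merge R1<->R0 -> R1=(0,0,0,0) R0=(0,0,0,0)
Op 2: inc R2 by 4 -> R2=(0,0,4,0) value=4
Op 3: merge R1<->R3 -> R1=(0,0,0,0) R3=(0,0,0,0)
Op 4: inc R3 by 3 -> R3=(0,0,0,3) value=3
Op 5: merge R1<->R0 -> R1=(0,0,0,0) R0=(0,0,0,0)
Op 6: merge R2<->R0 -> R2=(0,0,4,0) R0=(0,0,4,0)
Op 7: inc R1 by 4 -> R1=(0,4,0,0) value=4
Op 8: inc R0 by 4 -> R0=(4,0,4,0) value=8

Answer: 4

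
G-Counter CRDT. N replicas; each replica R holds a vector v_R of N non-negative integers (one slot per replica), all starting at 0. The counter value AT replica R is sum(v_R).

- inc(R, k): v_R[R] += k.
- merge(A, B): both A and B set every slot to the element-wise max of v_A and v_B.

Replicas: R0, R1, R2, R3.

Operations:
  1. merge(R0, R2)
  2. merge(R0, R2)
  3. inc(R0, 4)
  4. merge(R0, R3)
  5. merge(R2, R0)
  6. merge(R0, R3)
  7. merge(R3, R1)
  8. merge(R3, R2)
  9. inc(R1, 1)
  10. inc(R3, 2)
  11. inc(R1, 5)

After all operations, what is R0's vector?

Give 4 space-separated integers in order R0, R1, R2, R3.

Answer: 4 0 0 0

Derivation:
Op 1: merge R0<->R2 -> R0=(0,0,0,0) R2=(0,0,0,0)
Op 2: merge R0<->R2 -> R0=(0,0,0,0) R2=(0,0,0,0)
Op 3: inc R0 by 4 -> R0=(4,0,0,0) value=4
Op 4: merge R0<->R3 -> R0=(4,0,0,0) R3=(4,0,0,0)
Op 5: merge R2<->R0 -> R2=(4,0,0,0) R0=(4,0,0,0)
Op 6: merge R0<->R3 -> R0=(4,0,0,0) R3=(4,0,0,0)
Op 7: merge R3<->R1 -> R3=(4,0,0,0) R1=(4,0,0,0)
Op 8: merge R3<->R2 -> R3=(4,0,0,0) R2=(4,0,0,0)
Op 9: inc R1 by 1 -> R1=(4,1,0,0) value=5
Op 10: inc R3 by 2 -> R3=(4,0,0,2) value=6
Op 11: inc R1 by 5 -> R1=(4,6,0,0) value=10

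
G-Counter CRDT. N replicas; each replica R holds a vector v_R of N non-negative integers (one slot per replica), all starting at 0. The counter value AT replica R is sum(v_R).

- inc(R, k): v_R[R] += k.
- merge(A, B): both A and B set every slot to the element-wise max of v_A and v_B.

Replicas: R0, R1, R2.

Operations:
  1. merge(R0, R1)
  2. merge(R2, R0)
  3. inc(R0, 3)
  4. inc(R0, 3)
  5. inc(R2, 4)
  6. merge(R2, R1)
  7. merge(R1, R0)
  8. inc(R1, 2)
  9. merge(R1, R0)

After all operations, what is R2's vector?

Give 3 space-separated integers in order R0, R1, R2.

Op 1: merge R0<->R1 -> R0=(0,0,0) R1=(0,0,0)
Op 2: merge R2<->R0 -> R2=(0,0,0) R0=(0,0,0)
Op 3: inc R0 by 3 -> R0=(3,0,0) value=3
Op 4: inc R0 by 3 -> R0=(6,0,0) value=6
Op 5: inc R2 by 4 -> R2=(0,0,4) value=4
Op 6: merge R2<->R1 -> R2=(0,0,4) R1=(0,0,4)
Op 7: merge R1<->R0 -> R1=(6,0,4) R0=(6,0,4)
Op 8: inc R1 by 2 -> R1=(6,2,4) value=12
Op 9: merge R1<->R0 -> R1=(6,2,4) R0=(6,2,4)

Answer: 0 0 4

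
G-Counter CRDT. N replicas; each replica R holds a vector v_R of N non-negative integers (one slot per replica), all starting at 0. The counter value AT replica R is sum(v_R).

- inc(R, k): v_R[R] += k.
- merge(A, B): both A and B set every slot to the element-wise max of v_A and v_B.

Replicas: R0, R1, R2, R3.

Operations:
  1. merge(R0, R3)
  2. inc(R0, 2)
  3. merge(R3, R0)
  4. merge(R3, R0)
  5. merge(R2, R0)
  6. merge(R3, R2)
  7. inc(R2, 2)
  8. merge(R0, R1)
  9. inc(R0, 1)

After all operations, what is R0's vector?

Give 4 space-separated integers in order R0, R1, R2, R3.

Answer: 3 0 0 0

Derivation:
Op 1: merge R0<->R3 -> R0=(0,0,0,0) R3=(0,0,0,0)
Op 2: inc R0 by 2 -> R0=(2,0,0,0) value=2
Op 3: merge R3<->R0 -> R3=(2,0,0,0) R0=(2,0,0,0)
Op 4: merge R3<->R0 -> R3=(2,0,0,0) R0=(2,0,0,0)
Op 5: merge R2<->R0 -> R2=(2,0,0,0) R0=(2,0,0,0)
Op 6: merge R3<->R2 -> R3=(2,0,0,0) R2=(2,0,0,0)
Op 7: inc R2 by 2 -> R2=(2,0,2,0) value=4
Op 8: merge R0<->R1 -> R0=(2,0,0,0) R1=(2,0,0,0)
Op 9: inc R0 by 1 -> R0=(3,0,0,0) value=3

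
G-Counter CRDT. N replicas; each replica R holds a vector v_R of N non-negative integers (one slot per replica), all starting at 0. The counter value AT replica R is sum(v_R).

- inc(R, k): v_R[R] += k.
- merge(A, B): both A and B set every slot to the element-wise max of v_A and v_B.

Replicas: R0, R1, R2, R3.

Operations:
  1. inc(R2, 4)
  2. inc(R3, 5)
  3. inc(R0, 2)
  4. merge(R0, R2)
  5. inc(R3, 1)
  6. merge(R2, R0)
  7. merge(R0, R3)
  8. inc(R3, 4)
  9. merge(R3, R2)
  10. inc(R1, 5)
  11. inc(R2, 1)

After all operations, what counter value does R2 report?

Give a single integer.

Answer: 17

Derivation:
Op 1: inc R2 by 4 -> R2=(0,0,4,0) value=4
Op 2: inc R3 by 5 -> R3=(0,0,0,5) value=5
Op 3: inc R0 by 2 -> R0=(2,0,0,0) value=2
Op 4: merge R0<->R2 -> R0=(2,0,4,0) R2=(2,0,4,0)
Op 5: inc R3 by 1 -> R3=(0,0,0,6) value=6
Op 6: merge R2<->R0 -> R2=(2,0,4,0) R0=(2,0,4,0)
Op 7: merge R0<->R3 -> R0=(2,0,4,6) R3=(2,0,4,6)
Op 8: inc R3 by 4 -> R3=(2,0,4,10) value=16
Op 9: merge R3<->R2 -> R3=(2,0,4,10) R2=(2,0,4,10)
Op 10: inc R1 by 5 -> R1=(0,5,0,0) value=5
Op 11: inc R2 by 1 -> R2=(2,0,5,10) value=17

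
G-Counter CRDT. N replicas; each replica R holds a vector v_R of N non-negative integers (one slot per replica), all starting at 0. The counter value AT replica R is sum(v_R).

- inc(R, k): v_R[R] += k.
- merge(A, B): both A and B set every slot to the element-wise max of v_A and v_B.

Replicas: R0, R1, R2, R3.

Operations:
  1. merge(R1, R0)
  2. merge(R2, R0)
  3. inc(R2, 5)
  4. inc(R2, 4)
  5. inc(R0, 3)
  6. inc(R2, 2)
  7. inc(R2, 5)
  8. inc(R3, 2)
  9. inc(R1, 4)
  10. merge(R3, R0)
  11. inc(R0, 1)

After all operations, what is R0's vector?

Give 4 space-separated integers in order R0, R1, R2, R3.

Op 1: merge R1<->R0 -> R1=(0,0,0,0) R0=(0,0,0,0)
Op 2: merge R2<->R0 -> R2=(0,0,0,0) R0=(0,0,0,0)
Op 3: inc R2 by 5 -> R2=(0,0,5,0) value=5
Op 4: inc R2 by 4 -> R2=(0,0,9,0) value=9
Op 5: inc R0 by 3 -> R0=(3,0,0,0) value=3
Op 6: inc R2 by 2 -> R2=(0,0,11,0) value=11
Op 7: inc R2 by 5 -> R2=(0,0,16,0) value=16
Op 8: inc R3 by 2 -> R3=(0,0,0,2) value=2
Op 9: inc R1 by 4 -> R1=(0,4,0,0) value=4
Op 10: merge R3<->R0 -> R3=(3,0,0,2) R0=(3,0,0,2)
Op 11: inc R0 by 1 -> R0=(4,0,0,2) value=6

Answer: 4 0 0 2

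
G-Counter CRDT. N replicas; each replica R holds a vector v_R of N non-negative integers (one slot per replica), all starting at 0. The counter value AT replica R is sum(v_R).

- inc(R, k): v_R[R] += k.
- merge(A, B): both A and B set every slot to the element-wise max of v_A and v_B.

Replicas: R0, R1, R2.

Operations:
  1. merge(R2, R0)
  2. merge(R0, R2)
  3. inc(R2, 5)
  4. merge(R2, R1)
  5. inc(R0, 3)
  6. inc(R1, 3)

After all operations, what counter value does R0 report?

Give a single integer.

Op 1: merge R2<->R0 -> R2=(0,0,0) R0=(0,0,0)
Op 2: merge R0<->R2 -> R0=(0,0,0) R2=(0,0,0)
Op 3: inc R2 by 5 -> R2=(0,0,5) value=5
Op 4: merge R2<->R1 -> R2=(0,0,5) R1=(0,0,5)
Op 5: inc R0 by 3 -> R0=(3,0,0) value=3
Op 6: inc R1 by 3 -> R1=(0,3,5) value=8

Answer: 3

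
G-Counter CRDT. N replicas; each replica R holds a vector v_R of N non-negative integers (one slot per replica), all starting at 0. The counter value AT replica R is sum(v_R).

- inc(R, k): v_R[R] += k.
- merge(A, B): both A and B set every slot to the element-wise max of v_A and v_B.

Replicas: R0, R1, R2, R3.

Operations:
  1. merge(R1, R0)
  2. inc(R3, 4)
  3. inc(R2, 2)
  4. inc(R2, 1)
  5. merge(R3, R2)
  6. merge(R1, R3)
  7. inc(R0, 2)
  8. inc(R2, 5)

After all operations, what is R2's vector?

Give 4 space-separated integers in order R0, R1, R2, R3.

Answer: 0 0 8 4

Derivation:
Op 1: merge R1<->R0 -> R1=(0,0,0,0) R0=(0,0,0,0)
Op 2: inc R3 by 4 -> R3=(0,0,0,4) value=4
Op 3: inc R2 by 2 -> R2=(0,0,2,0) value=2
Op 4: inc R2 by 1 -> R2=(0,0,3,0) value=3
Op 5: merge R3<->R2 -> R3=(0,0,3,4) R2=(0,0,3,4)
Op 6: merge R1<->R3 -> R1=(0,0,3,4) R3=(0,0,3,4)
Op 7: inc R0 by 2 -> R0=(2,0,0,0) value=2
Op 8: inc R2 by 5 -> R2=(0,0,8,4) value=12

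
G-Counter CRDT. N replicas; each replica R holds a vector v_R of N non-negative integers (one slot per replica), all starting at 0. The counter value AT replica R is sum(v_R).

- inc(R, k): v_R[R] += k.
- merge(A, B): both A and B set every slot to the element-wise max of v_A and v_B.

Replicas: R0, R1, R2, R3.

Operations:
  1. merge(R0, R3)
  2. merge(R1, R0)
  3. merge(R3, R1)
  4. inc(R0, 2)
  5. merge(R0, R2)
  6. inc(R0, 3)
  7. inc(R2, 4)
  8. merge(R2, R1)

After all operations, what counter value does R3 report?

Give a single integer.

Answer: 0

Derivation:
Op 1: merge R0<->R3 -> R0=(0,0,0,0) R3=(0,0,0,0)
Op 2: merge R1<->R0 -> R1=(0,0,0,0) R0=(0,0,0,0)
Op 3: merge R3<->R1 -> R3=(0,0,0,0) R1=(0,0,0,0)
Op 4: inc R0 by 2 -> R0=(2,0,0,0) value=2
Op 5: merge R0<->R2 -> R0=(2,0,0,0) R2=(2,0,0,0)
Op 6: inc R0 by 3 -> R0=(5,0,0,0) value=5
Op 7: inc R2 by 4 -> R2=(2,0,4,0) value=6
Op 8: merge R2<->R1 -> R2=(2,0,4,0) R1=(2,0,4,0)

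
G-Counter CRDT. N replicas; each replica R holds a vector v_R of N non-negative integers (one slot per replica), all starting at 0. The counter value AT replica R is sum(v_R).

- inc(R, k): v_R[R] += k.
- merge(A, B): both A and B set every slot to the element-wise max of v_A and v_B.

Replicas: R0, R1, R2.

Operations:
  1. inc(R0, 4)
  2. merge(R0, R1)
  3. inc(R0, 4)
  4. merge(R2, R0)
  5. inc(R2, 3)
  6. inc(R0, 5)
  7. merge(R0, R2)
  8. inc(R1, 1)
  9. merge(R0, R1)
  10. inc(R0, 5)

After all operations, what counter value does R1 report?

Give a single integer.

Answer: 17

Derivation:
Op 1: inc R0 by 4 -> R0=(4,0,0) value=4
Op 2: merge R0<->R1 -> R0=(4,0,0) R1=(4,0,0)
Op 3: inc R0 by 4 -> R0=(8,0,0) value=8
Op 4: merge R2<->R0 -> R2=(8,0,0) R0=(8,0,0)
Op 5: inc R2 by 3 -> R2=(8,0,3) value=11
Op 6: inc R0 by 5 -> R0=(13,0,0) value=13
Op 7: merge R0<->R2 -> R0=(13,0,3) R2=(13,0,3)
Op 8: inc R1 by 1 -> R1=(4,1,0) value=5
Op 9: merge R0<->R1 -> R0=(13,1,3) R1=(13,1,3)
Op 10: inc R0 by 5 -> R0=(18,1,3) value=22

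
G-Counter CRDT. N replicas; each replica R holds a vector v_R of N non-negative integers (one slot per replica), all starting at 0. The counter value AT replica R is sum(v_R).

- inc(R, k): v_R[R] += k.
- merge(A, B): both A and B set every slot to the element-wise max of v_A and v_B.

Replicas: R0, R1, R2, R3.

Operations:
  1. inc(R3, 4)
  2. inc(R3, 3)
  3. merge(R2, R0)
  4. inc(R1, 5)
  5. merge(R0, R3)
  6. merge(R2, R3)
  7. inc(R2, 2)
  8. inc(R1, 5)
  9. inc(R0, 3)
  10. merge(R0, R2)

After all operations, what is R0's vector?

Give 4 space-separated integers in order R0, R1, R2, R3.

Answer: 3 0 2 7

Derivation:
Op 1: inc R3 by 4 -> R3=(0,0,0,4) value=4
Op 2: inc R3 by 3 -> R3=(0,0,0,7) value=7
Op 3: merge R2<->R0 -> R2=(0,0,0,0) R0=(0,0,0,0)
Op 4: inc R1 by 5 -> R1=(0,5,0,0) value=5
Op 5: merge R0<->R3 -> R0=(0,0,0,7) R3=(0,0,0,7)
Op 6: merge R2<->R3 -> R2=(0,0,0,7) R3=(0,0,0,7)
Op 7: inc R2 by 2 -> R2=(0,0,2,7) value=9
Op 8: inc R1 by 5 -> R1=(0,10,0,0) value=10
Op 9: inc R0 by 3 -> R0=(3,0,0,7) value=10
Op 10: merge R0<->R2 -> R0=(3,0,2,7) R2=(3,0,2,7)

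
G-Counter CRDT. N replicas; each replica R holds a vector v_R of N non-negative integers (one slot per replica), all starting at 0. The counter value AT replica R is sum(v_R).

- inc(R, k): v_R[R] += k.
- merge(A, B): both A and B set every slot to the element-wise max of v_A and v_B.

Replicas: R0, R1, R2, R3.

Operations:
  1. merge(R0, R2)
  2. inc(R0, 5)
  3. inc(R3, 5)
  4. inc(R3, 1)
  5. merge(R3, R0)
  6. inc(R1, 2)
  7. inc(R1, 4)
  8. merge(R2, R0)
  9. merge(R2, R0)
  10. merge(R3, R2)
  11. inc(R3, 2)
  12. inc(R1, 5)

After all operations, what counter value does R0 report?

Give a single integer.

Op 1: merge R0<->R2 -> R0=(0,0,0,0) R2=(0,0,0,0)
Op 2: inc R0 by 5 -> R0=(5,0,0,0) value=5
Op 3: inc R3 by 5 -> R3=(0,0,0,5) value=5
Op 4: inc R3 by 1 -> R3=(0,0,0,6) value=6
Op 5: merge R3<->R0 -> R3=(5,0,0,6) R0=(5,0,0,6)
Op 6: inc R1 by 2 -> R1=(0,2,0,0) value=2
Op 7: inc R1 by 4 -> R1=(0,6,0,0) value=6
Op 8: merge R2<->R0 -> R2=(5,0,0,6) R0=(5,0,0,6)
Op 9: merge R2<->R0 -> R2=(5,0,0,6) R0=(5,0,0,6)
Op 10: merge R3<->R2 -> R3=(5,0,0,6) R2=(5,0,0,6)
Op 11: inc R3 by 2 -> R3=(5,0,0,8) value=13
Op 12: inc R1 by 5 -> R1=(0,11,0,0) value=11

Answer: 11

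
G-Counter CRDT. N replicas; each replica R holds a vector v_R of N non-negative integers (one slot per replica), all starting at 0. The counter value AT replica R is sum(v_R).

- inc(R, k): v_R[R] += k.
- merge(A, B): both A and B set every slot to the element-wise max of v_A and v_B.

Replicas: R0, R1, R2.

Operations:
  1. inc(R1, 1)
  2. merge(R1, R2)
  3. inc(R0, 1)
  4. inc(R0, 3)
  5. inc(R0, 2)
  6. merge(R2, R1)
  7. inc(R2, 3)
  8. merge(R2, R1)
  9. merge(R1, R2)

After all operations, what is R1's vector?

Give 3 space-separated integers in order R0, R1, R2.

Op 1: inc R1 by 1 -> R1=(0,1,0) value=1
Op 2: merge R1<->R2 -> R1=(0,1,0) R2=(0,1,0)
Op 3: inc R0 by 1 -> R0=(1,0,0) value=1
Op 4: inc R0 by 3 -> R0=(4,0,0) value=4
Op 5: inc R0 by 2 -> R0=(6,0,0) value=6
Op 6: merge R2<->R1 -> R2=(0,1,0) R1=(0,1,0)
Op 7: inc R2 by 3 -> R2=(0,1,3) value=4
Op 8: merge R2<->R1 -> R2=(0,1,3) R1=(0,1,3)
Op 9: merge R1<->R2 -> R1=(0,1,3) R2=(0,1,3)

Answer: 0 1 3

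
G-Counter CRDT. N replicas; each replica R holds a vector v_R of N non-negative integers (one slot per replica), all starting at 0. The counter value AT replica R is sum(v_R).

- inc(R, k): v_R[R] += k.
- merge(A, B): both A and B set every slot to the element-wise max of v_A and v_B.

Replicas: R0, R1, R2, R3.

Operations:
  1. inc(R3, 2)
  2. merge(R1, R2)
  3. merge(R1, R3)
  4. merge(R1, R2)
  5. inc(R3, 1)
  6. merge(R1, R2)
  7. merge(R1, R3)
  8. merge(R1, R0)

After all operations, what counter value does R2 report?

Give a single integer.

Answer: 2

Derivation:
Op 1: inc R3 by 2 -> R3=(0,0,0,2) value=2
Op 2: merge R1<->R2 -> R1=(0,0,0,0) R2=(0,0,0,0)
Op 3: merge R1<->R3 -> R1=(0,0,0,2) R3=(0,0,0,2)
Op 4: merge R1<->R2 -> R1=(0,0,0,2) R2=(0,0,0,2)
Op 5: inc R3 by 1 -> R3=(0,0,0,3) value=3
Op 6: merge R1<->R2 -> R1=(0,0,0,2) R2=(0,0,0,2)
Op 7: merge R1<->R3 -> R1=(0,0,0,3) R3=(0,0,0,3)
Op 8: merge R1<->R0 -> R1=(0,0,0,3) R0=(0,0,0,3)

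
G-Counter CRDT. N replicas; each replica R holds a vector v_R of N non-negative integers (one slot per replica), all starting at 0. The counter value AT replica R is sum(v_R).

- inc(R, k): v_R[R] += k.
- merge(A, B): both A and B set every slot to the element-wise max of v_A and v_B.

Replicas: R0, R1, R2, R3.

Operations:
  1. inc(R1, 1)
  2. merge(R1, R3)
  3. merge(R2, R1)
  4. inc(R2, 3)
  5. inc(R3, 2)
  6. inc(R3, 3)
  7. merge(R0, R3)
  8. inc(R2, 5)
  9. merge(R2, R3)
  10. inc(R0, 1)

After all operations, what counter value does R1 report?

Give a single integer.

Answer: 1

Derivation:
Op 1: inc R1 by 1 -> R1=(0,1,0,0) value=1
Op 2: merge R1<->R3 -> R1=(0,1,0,0) R3=(0,1,0,0)
Op 3: merge R2<->R1 -> R2=(0,1,0,0) R1=(0,1,0,0)
Op 4: inc R2 by 3 -> R2=(0,1,3,0) value=4
Op 5: inc R3 by 2 -> R3=(0,1,0,2) value=3
Op 6: inc R3 by 3 -> R3=(0,1,0,5) value=6
Op 7: merge R0<->R3 -> R0=(0,1,0,5) R3=(0,1,0,5)
Op 8: inc R2 by 5 -> R2=(0,1,8,0) value=9
Op 9: merge R2<->R3 -> R2=(0,1,8,5) R3=(0,1,8,5)
Op 10: inc R0 by 1 -> R0=(1,1,0,5) value=7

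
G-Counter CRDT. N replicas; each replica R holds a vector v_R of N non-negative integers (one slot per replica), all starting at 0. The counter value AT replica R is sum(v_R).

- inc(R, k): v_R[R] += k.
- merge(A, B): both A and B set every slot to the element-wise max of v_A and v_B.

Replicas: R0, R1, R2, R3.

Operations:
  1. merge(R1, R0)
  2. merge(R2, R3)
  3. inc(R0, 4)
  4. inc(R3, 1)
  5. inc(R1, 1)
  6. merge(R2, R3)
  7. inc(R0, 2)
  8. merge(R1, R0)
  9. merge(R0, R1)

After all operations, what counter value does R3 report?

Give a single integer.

Answer: 1

Derivation:
Op 1: merge R1<->R0 -> R1=(0,0,0,0) R0=(0,0,0,0)
Op 2: merge R2<->R3 -> R2=(0,0,0,0) R3=(0,0,0,0)
Op 3: inc R0 by 4 -> R0=(4,0,0,0) value=4
Op 4: inc R3 by 1 -> R3=(0,0,0,1) value=1
Op 5: inc R1 by 1 -> R1=(0,1,0,0) value=1
Op 6: merge R2<->R3 -> R2=(0,0,0,1) R3=(0,0,0,1)
Op 7: inc R0 by 2 -> R0=(6,0,0,0) value=6
Op 8: merge R1<->R0 -> R1=(6,1,0,0) R0=(6,1,0,0)
Op 9: merge R0<->R1 -> R0=(6,1,0,0) R1=(6,1,0,0)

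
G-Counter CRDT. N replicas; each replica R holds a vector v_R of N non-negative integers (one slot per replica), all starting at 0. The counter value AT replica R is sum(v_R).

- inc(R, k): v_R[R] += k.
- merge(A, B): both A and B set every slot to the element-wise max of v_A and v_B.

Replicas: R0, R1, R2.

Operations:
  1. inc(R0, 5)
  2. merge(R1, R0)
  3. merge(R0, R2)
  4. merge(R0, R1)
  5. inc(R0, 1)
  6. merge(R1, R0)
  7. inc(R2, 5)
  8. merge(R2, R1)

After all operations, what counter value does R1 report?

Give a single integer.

Answer: 11

Derivation:
Op 1: inc R0 by 5 -> R0=(5,0,0) value=5
Op 2: merge R1<->R0 -> R1=(5,0,0) R0=(5,0,0)
Op 3: merge R0<->R2 -> R0=(5,0,0) R2=(5,0,0)
Op 4: merge R0<->R1 -> R0=(5,0,0) R1=(5,0,0)
Op 5: inc R0 by 1 -> R0=(6,0,0) value=6
Op 6: merge R1<->R0 -> R1=(6,0,0) R0=(6,0,0)
Op 7: inc R2 by 5 -> R2=(5,0,5) value=10
Op 8: merge R2<->R1 -> R2=(6,0,5) R1=(6,0,5)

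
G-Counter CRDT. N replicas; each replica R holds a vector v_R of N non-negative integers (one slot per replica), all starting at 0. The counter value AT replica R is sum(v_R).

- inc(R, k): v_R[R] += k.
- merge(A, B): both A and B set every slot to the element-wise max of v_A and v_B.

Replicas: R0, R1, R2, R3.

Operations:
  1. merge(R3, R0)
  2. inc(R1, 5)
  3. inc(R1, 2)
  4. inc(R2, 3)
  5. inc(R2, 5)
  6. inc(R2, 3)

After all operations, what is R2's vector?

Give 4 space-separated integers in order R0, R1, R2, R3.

Answer: 0 0 11 0

Derivation:
Op 1: merge R3<->R0 -> R3=(0,0,0,0) R0=(0,0,0,0)
Op 2: inc R1 by 5 -> R1=(0,5,0,0) value=5
Op 3: inc R1 by 2 -> R1=(0,7,0,0) value=7
Op 4: inc R2 by 3 -> R2=(0,0,3,0) value=3
Op 5: inc R2 by 5 -> R2=(0,0,8,0) value=8
Op 6: inc R2 by 3 -> R2=(0,0,11,0) value=11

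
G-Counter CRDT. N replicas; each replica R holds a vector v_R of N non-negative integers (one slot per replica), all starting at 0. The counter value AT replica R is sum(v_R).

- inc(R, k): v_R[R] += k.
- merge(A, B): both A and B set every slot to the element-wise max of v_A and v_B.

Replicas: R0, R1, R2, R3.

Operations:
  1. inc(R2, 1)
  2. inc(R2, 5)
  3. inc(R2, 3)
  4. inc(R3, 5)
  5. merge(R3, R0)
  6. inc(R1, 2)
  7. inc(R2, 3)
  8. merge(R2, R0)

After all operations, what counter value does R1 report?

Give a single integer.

Op 1: inc R2 by 1 -> R2=(0,0,1,0) value=1
Op 2: inc R2 by 5 -> R2=(0,0,6,0) value=6
Op 3: inc R2 by 3 -> R2=(0,0,9,0) value=9
Op 4: inc R3 by 5 -> R3=(0,0,0,5) value=5
Op 5: merge R3<->R0 -> R3=(0,0,0,5) R0=(0,0,0,5)
Op 6: inc R1 by 2 -> R1=(0,2,0,0) value=2
Op 7: inc R2 by 3 -> R2=(0,0,12,0) value=12
Op 8: merge R2<->R0 -> R2=(0,0,12,5) R0=(0,0,12,5)

Answer: 2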